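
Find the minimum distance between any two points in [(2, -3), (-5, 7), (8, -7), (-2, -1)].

Computing all pairwise distances among 4 points:

d((2, -3), (-5, 7)) = 12.2066
d((2, -3), (8, -7)) = 7.2111
d((2, -3), (-2, -1)) = 4.4721 <-- minimum
d((-5, 7), (8, -7)) = 19.105
d((-5, 7), (-2, -1)) = 8.544
d((8, -7), (-2, -1)) = 11.6619

Closest pair: (2, -3) and (-2, -1) with distance 4.4721

The closest pair is (2, -3) and (-2, -1) with Euclidean distance 4.4721. For 4 points, brute-force pairwise comparison is shown above. For large n, the divide-and-conquer algorithm (sort by x, recurse on halves, check the dividing strip) achieves O(n log n).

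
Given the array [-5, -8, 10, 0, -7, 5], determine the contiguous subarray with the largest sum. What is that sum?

Using Kadane's algorithm on [-5, -8, 10, 0, -7, 5]:

Scanning through the array:
Position 1 (value -8): max_ending_here = -8, max_so_far = -5
Position 2 (value 10): max_ending_here = 10, max_so_far = 10
Position 3 (value 0): max_ending_here = 10, max_so_far = 10
Position 4 (value -7): max_ending_here = 3, max_so_far = 10
Position 5 (value 5): max_ending_here = 8, max_so_far = 10

Maximum subarray: [10]
Maximum sum: 10

The maximum subarray is [10] with sum 10. This subarray runs from index 2 to index 2.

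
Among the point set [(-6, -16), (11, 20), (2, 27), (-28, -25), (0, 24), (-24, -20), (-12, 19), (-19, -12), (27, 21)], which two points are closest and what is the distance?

Computing all pairwise distances among 9 points:

d((-6, -16), (11, 20)) = 39.8121
d((-6, -16), (2, 27)) = 43.7379
d((-6, -16), (-28, -25)) = 23.7697
d((-6, -16), (0, 24)) = 40.4475
d((-6, -16), (-24, -20)) = 18.4391
d((-6, -16), (-12, 19)) = 35.5106
d((-6, -16), (-19, -12)) = 13.6015
d((-6, -16), (27, 21)) = 49.5782
d((11, 20), (2, 27)) = 11.4018
d((11, 20), (-28, -25)) = 59.5483
d((11, 20), (0, 24)) = 11.7047
d((11, 20), (-24, -20)) = 53.1507
d((11, 20), (-12, 19)) = 23.0217
d((11, 20), (-19, -12)) = 43.8634
d((11, 20), (27, 21)) = 16.0312
d((2, 27), (-28, -25)) = 60.0333
d((2, 27), (0, 24)) = 3.6056 <-- minimum
d((2, 27), (-24, -20)) = 53.7122
d((2, 27), (-12, 19)) = 16.1245
d((2, 27), (-19, -12)) = 44.2945
d((2, 27), (27, 21)) = 25.7099
d((-28, -25), (0, 24)) = 56.4358
d((-28, -25), (-24, -20)) = 6.4031
d((-28, -25), (-12, 19)) = 46.8188
d((-28, -25), (-19, -12)) = 15.8114
d((-28, -25), (27, 21)) = 71.7008
d((0, 24), (-24, -20)) = 50.1199
d((0, 24), (-12, 19)) = 13.0
d((0, 24), (-19, -12)) = 40.7063
d((0, 24), (27, 21)) = 27.1662
d((-24, -20), (-12, 19)) = 40.8044
d((-24, -20), (-19, -12)) = 9.434
d((-24, -20), (27, 21)) = 65.437
d((-12, 19), (-19, -12)) = 31.7805
d((-12, 19), (27, 21)) = 39.0512
d((-19, -12), (27, 21)) = 56.6127

Closest pair: (2, 27) and (0, 24) with distance 3.6056

The closest pair is (2, 27) and (0, 24) with Euclidean distance 3.6056. For 9 points, brute-force pairwise comparison is shown above. For large n, the divide-and-conquer algorithm (sort by x, recurse on halves, check the dividing strip) achieves O(n log n).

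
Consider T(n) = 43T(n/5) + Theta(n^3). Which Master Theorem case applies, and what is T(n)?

Master Theorem for T(n) = 43T(n/5) + O(n^3):

a = 43, b = 5, c = 3
log_b(a) = log_5(43) = 2.3370

Case 3: c = 3 > log_5(43) = 2.3370
T(n) = O(n^3) = O(n^3)

For T(n) = 43T(n/5) + O(n^3): log_5(43) = 2.3370. This is Case 3 of the Master Theorem (c > log_b(a), work dominated by root), giving O(n^3).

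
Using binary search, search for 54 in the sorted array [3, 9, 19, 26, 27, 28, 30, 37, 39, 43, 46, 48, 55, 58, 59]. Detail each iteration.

Binary search for 54 in [3, 9, 19, 26, 27, 28, 30, 37, 39, 43, 46, 48, 55, 58, 59]:

lo=0, hi=14, mid=7, arr[mid]=37 -> 37 < 54, search right half
lo=8, hi=14, mid=11, arr[mid]=48 -> 48 < 54, search right half
lo=12, hi=14, mid=13, arr[mid]=58 -> 58 > 54, search left half
lo=12, hi=12, mid=12, arr[mid]=55 -> 55 > 54, search left half
lo=12 > hi=11, target 54 not found

Binary search determines that 54 is not in the array after 4 comparisons. The search space was exhausted without finding the target.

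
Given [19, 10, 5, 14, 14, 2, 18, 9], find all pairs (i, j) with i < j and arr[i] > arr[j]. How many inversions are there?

Finding inversions in [19, 10, 5, 14, 14, 2, 18, 9]:

(0, 1): arr[0]=19 > arr[1]=10
(0, 2): arr[0]=19 > arr[2]=5
(0, 3): arr[0]=19 > arr[3]=14
(0, 4): arr[0]=19 > arr[4]=14
(0, 5): arr[0]=19 > arr[5]=2
(0, 6): arr[0]=19 > arr[6]=18
(0, 7): arr[0]=19 > arr[7]=9
(1, 2): arr[1]=10 > arr[2]=5
(1, 5): arr[1]=10 > arr[5]=2
(1, 7): arr[1]=10 > arr[7]=9
(2, 5): arr[2]=5 > arr[5]=2
(3, 5): arr[3]=14 > arr[5]=2
(3, 7): arr[3]=14 > arr[7]=9
(4, 5): arr[4]=14 > arr[5]=2
(4, 7): arr[4]=14 > arr[7]=9
(6, 7): arr[6]=18 > arr[7]=9

Total inversions: 16

The array has 16 inversion(s): (0,1), (0,2), (0,3), (0,4), (0,5), (0,6), (0,7), (1,2), (1,5), (1,7), (2,5), (3,5), (3,7), (4,5), (4,7), (6,7). Each pair (i,j) satisfies i < j and arr[i] > arr[j].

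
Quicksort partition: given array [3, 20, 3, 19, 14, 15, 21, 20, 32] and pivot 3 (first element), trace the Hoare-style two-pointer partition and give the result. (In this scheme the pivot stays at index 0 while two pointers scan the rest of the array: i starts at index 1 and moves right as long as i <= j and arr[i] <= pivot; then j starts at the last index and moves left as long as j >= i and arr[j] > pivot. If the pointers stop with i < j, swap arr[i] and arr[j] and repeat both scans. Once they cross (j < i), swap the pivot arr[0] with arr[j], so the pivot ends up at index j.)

Hoare-style two-pointer partition with pivot = 3:

Initial array: [3, 20, 3, 19, 14, 15, 21, 20, 32]

Pointers start at i = 1, j = 8.
i stops at index 1 (arr[1]=20 > 3), j stops at index 2 (arr[2]=3 <= 3): swap arr[1] and arr[2], array becomes [3, 3, 20, 19, 14, 15, 21, 20, 32]
i ends at 2, j ends at 1: the pointers have crossed (j < i), so scanning stops.

Swap pivot arr[0] with arr[1] to place pivot at position 1: [3, 3, 20, 19, 14, 15, 21, 20, 32]
Pivot position: 1

After partitioning with pivot 3, the array becomes [3, 3, 20, 19, 14, 15, 21, 20, 32]. The pivot is placed at index 1. All elements to the left of the pivot are <= 3, and all elements to the right are > 3.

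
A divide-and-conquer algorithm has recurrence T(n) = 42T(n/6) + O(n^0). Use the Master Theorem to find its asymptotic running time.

Master Theorem for T(n) = 42T(n/6) + O(n^0):

a = 42, b = 6, c = 0
log_b(a) = log_6(42) = 2.0860

Case 1: c = 0 < log_6(42) = 2.0860
T(n) = O(n^(log_6 42))

For T(n) = 42T(n/6) + O(n^0): log_6(42) = 2.0860. This is Case 1 of the Master Theorem (c < log_b(a), work dominated by leaves), giving O(n^(log_6 42)).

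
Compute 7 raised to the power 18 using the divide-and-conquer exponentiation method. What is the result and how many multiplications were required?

Computing 7^18 by squaring (build up from 7^1; each line after the first costs one multiplication):

7^1 = 7
7^2 = (7^1)^2 = 7^2 = 49
7^4 = (7^2)^2 = 49^2 = 2401
7^8 = (7^4)^2 = 2401^2 = 5764801
7^9 = 7 * 7^8 = 7 * 5764801 = 40353607
7^18 = (7^9)^2 = 40353607^2 = 1628413597910449

Result: 1628413597910449
Multiplications needed: 5 (5 lines after 7^1)

7^18 = 1628413597910449. Using exponentiation by squaring, this requires 5 multiplications. The key idea: if the exponent is even, square the half-power; if odd, multiply by the base once.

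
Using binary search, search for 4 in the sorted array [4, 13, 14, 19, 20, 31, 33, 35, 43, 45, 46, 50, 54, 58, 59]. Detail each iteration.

Binary search for 4 in [4, 13, 14, 19, 20, 31, 33, 35, 43, 45, 46, 50, 54, 58, 59]:

lo=0, hi=14, mid=7, arr[mid]=35 -> 35 > 4, search left half
lo=0, hi=6, mid=3, arr[mid]=19 -> 19 > 4, search left half
lo=0, hi=2, mid=1, arr[mid]=13 -> 13 > 4, search left half
lo=0, hi=0, mid=0, arr[mid]=4 -> Found target at index 0!

Binary search finds 4 at index 0 after 4 comparisons. The search repeatedly halves the search space by comparing with the middle element.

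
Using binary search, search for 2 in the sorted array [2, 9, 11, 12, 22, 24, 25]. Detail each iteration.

Binary search for 2 in [2, 9, 11, 12, 22, 24, 25]:

lo=0, hi=6, mid=3, arr[mid]=12 -> 12 > 2, search left half
lo=0, hi=2, mid=1, arr[mid]=9 -> 9 > 2, search left half
lo=0, hi=0, mid=0, arr[mid]=2 -> Found target at index 0!

Binary search finds 2 at index 0 after 3 comparisons. The search repeatedly halves the search space by comparing with the middle element.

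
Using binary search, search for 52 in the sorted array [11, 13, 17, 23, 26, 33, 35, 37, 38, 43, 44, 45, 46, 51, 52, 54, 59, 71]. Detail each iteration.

Binary search for 52 in [11, 13, 17, 23, 26, 33, 35, 37, 38, 43, 44, 45, 46, 51, 52, 54, 59, 71]:

lo=0, hi=17, mid=8, arr[mid]=38 -> 38 < 52, search right half
lo=9, hi=17, mid=13, arr[mid]=51 -> 51 < 52, search right half
lo=14, hi=17, mid=15, arr[mid]=54 -> 54 > 52, search left half
lo=14, hi=14, mid=14, arr[mid]=52 -> Found target at index 14!

Binary search finds 52 at index 14 after 4 comparisons. The search repeatedly halves the search space by comparing with the middle element.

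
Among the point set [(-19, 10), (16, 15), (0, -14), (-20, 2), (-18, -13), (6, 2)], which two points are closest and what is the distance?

Computing all pairwise distances among 6 points:

d((-19, 10), (16, 15)) = 35.3553
d((-19, 10), (0, -14)) = 30.6105
d((-19, 10), (-20, 2)) = 8.0623 <-- minimum
d((-19, 10), (-18, -13)) = 23.0217
d((-19, 10), (6, 2)) = 26.2488
d((16, 15), (0, -14)) = 33.121
d((16, 15), (-20, 2)) = 38.2753
d((16, 15), (-18, -13)) = 44.0454
d((16, 15), (6, 2)) = 16.4012
d((0, -14), (-20, 2)) = 25.6125
d((0, -14), (-18, -13)) = 18.0278
d((0, -14), (6, 2)) = 17.088
d((-20, 2), (-18, -13)) = 15.1327
d((-20, 2), (6, 2)) = 26.0
d((-18, -13), (6, 2)) = 28.3019

Closest pair: (-19, 10) and (-20, 2) with distance 8.0623

The closest pair is (-19, 10) and (-20, 2) with Euclidean distance 8.0623. For 6 points, brute-force pairwise comparison is shown above. For large n, the divide-and-conquer algorithm (sort by x, recurse on halves, check the dividing strip) achieves O(n log n).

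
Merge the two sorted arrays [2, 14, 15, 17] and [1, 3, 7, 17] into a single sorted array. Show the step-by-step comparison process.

Merging process:

Compare 2 vs 1: take 1 from right. Merged: [1]
Compare 2 vs 3: take 2 from left. Merged: [1, 2]
Compare 14 vs 3: take 3 from right. Merged: [1, 2, 3]
Compare 14 vs 7: take 7 from right. Merged: [1, 2, 3, 7]
Compare 14 vs 17: take 14 from left. Merged: [1, 2, 3, 7, 14]
Compare 15 vs 17: take 15 from left. Merged: [1, 2, 3, 7, 14, 15]
Compare 17 vs 17: take 17 from left. Merged: [1, 2, 3, 7, 14, 15, 17]
Append remaining from right: [17]. Merged: [1, 2, 3, 7, 14, 15, 17, 17]

Final merged array: [1, 2, 3, 7, 14, 15, 17, 17]
Total comparisons: 7

The merged array is [1, 2, 3, 7, 14, 15, 17, 17], requiring 7 comparisons. The merge step runs in O(n) time where n is the total number of elements.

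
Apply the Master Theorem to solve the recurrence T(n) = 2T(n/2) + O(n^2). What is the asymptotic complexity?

Master Theorem for T(n) = 2T(n/2) + O(n^2):

a = 2, b = 2, c = 2
log_b(a) = log_2(2) = 1.0000

Case 3: c = 2 > log_2(2) = 1.0000
T(n) = O(n^2) = O(n^2)

For T(n) = 2T(n/2) + O(n^2): log_2(2) = 1.0000. This is Case 3 of the Master Theorem (c > log_b(a), work dominated by root), giving O(n^2).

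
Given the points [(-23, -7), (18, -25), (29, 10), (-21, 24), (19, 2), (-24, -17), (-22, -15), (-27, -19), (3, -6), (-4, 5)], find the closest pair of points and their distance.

Computing all pairwise distances among 10 points:

d((-23, -7), (18, -25)) = 44.7772
d((-23, -7), (29, 10)) = 54.7083
d((-23, -7), (-21, 24)) = 31.0644
d((-23, -7), (19, 2)) = 42.9535
d((-23, -7), (-24, -17)) = 10.0499
d((-23, -7), (-22, -15)) = 8.0623
d((-23, -7), (-27, -19)) = 12.6491
d((-23, -7), (3, -6)) = 26.0192
d((-23, -7), (-4, 5)) = 22.4722
d((18, -25), (29, 10)) = 36.6879
d((18, -25), (-21, 24)) = 62.6259
d((18, -25), (19, 2)) = 27.0185
d((18, -25), (-24, -17)) = 42.7551
d((18, -25), (-22, -15)) = 41.2311
d((18, -25), (-27, -19)) = 45.3982
d((18, -25), (3, -6)) = 24.2074
d((18, -25), (-4, 5)) = 37.2022
d((29, 10), (-21, 24)) = 51.923
d((29, 10), (19, 2)) = 12.8062
d((29, 10), (-24, -17)) = 59.4811
d((29, 10), (-22, -15)) = 56.7979
d((29, 10), (-27, -19)) = 63.0635
d((29, 10), (3, -6)) = 30.5287
d((29, 10), (-4, 5)) = 33.3766
d((-21, 24), (19, 2)) = 45.6508
d((-21, 24), (-24, -17)) = 41.1096
d((-21, 24), (-22, -15)) = 39.0128
d((-21, 24), (-27, -19)) = 43.4166
d((-21, 24), (3, -6)) = 38.4187
d((-21, 24), (-4, 5)) = 25.4951
d((19, 2), (-24, -17)) = 47.0106
d((19, 2), (-22, -15)) = 44.3847
d((19, 2), (-27, -19)) = 50.5668
d((19, 2), (3, -6)) = 17.8885
d((19, 2), (-4, 5)) = 23.1948
d((-24, -17), (-22, -15)) = 2.8284 <-- minimum
d((-24, -17), (-27, -19)) = 3.6056
d((-24, -17), (3, -6)) = 29.1548
d((-24, -17), (-4, 5)) = 29.7321
d((-22, -15), (-27, -19)) = 6.4031
d((-22, -15), (3, -6)) = 26.5707
d((-22, -15), (-4, 5)) = 26.9072
d((-27, -19), (3, -6)) = 32.6956
d((-27, -19), (-4, 5)) = 33.2415
d((3, -6), (-4, 5)) = 13.0384

Closest pair: (-24, -17) and (-22, -15) with distance 2.8284

The closest pair is (-24, -17) and (-22, -15) with Euclidean distance 2.8284. For 10 points, brute-force pairwise comparison is shown above. For large n, the divide-and-conquer algorithm (sort by x, recurse on halves, check the dividing strip) achieves O(n log n).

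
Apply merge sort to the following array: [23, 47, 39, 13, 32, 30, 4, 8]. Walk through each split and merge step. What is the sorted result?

Merge sort trace:

Split: [23, 47, 39, 13, 32, 30, 4, 8] -> [23, 47, 39, 13] and [32, 30, 4, 8]
  Split: [23, 47, 39, 13] -> [23, 47] and [39, 13]
    Split: [23, 47] -> [23] and [47]
    Merge: [23] + [47] -> [23, 47]
    Split: [39, 13] -> [39] and [13]
    Merge: [39] + [13] -> [13, 39]
  Merge: [23, 47] + [13, 39] -> [13, 23, 39, 47]
  Split: [32, 30, 4, 8] -> [32, 30] and [4, 8]
    Split: [32, 30] -> [32] and [30]
    Merge: [32] + [30] -> [30, 32]
    Split: [4, 8] -> [4] and [8]
    Merge: [4] + [8] -> [4, 8]
  Merge: [30, 32] + [4, 8] -> [4, 8, 30, 32]
Merge: [13, 23, 39, 47] + [4, 8, 30, 32] -> [4, 8, 13, 23, 30, 32, 39, 47]

Final sorted array: [4, 8, 13, 23, 30, 32, 39, 47]

The merge sort proceeds by recursively splitting the array and merging sorted halves.
After all merges, the sorted array is [4, 8, 13, 23, 30, 32, 39, 47].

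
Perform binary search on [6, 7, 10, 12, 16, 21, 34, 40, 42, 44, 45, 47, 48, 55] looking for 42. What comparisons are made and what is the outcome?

Binary search for 42 in [6, 7, 10, 12, 16, 21, 34, 40, 42, 44, 45, 47, 48, 55]:

lo=0, hi=13, mid=6, arr[mid]=34 -> 34 < 42, search right half
lo=7, hi=13, mid=10, arr[mid]=45 -> 45 > 42, search left half
lo=7, hi=9, mid=8, arr[mid]=42 -> Found target at index 8!

Binary search finds 42 at index 8 after 3 comparisons. The search repeatedly halves the search space by comparing with the middle element.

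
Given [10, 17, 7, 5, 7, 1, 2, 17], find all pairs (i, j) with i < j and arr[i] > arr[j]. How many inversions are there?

Finding inversions in [10, 17, 7, 5, 7, 1, 2, 17]:

(0, 2): arr[0]=10 > arr[2]=7
(0, 3): arr[0]=10 > arr[3]=5
(0, 4): arr[0]=10 > arr[4]=7
(0, 5): arr[0]=10 > arr[5]=1
(0, 6): arr[0]=10 > arr[6]=2
(1, 2): arr[1]=17 > arr[2]=7
(1, 3): arr[1]=17 > arr[3]=5
(1, 4): arr[1]=17 > arr[4]=7
(1, 5): arr[1]=17 > arr[5]=1
(1, 6): arr[1]=17 > arr[6]=2
(2, 3): arr[2]=7 > arr[3]=5
(2, 5): arr[2]=7 > arr[5]=1
(2, 6): arr[2]=7 > arr[6]=2
(3, 5): arr[3]=5 > arr[5]=1
(3, 6): arr[3]=5 > arr[6]=2
(4, 5): arr[4]=7 > arr[5]=1
(4, 6): arr[4]=7 > arr[6]=2

Total inversions: 17

The array has 17 inversion(s): (0,2), (0,3), (0,4), (0,5), (0,6), (1,2), (1,3), (1,4), (1,5), (1,6), (2,3), (2,5), (2,6), (3,5), (3,6), (4,5), (4,6). Each pair (i,j) satisfies i < j and arr[i] > arr[j].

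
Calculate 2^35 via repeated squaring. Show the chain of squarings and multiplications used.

Computing 2^35 by squaring (build up from 2^1; each line after the first costs one multiplication):

2^1 = 2
2^2 = (2^1)^2 = 2^2 = 4
2^4 = (2^2)^2 = 4^2 = 16
2^8 = (2^4)^2 = 16^2 = 256
2^16 = (2^8)^2 = 256^2 = 65536
2^17 = 2 * 2^16 = 2 * 65536 = 131072
2^34 = (2^17)^2 = 131072^2 = 17179869184
2^35 = 2 * 2^34 = 2 * 17179869184 = 34359738368

Result: 34359738368
Multiplications needed: 7 (7 lines after 2^1)

2^35 = 34359738368. Using exponentiation by squaring, this requires 7 multiplications. The key idea: if the exponent is even, square the half-power; if odd, multiply by the base once.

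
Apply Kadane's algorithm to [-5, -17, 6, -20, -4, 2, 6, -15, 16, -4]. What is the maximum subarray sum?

Using Kadane's algorithm on [-5, -17, 6, -20, -4, 2, 6, -15, 16, -4]:

Scanning through the array:
Position 1 (value -17): max_ending_here = -17, max_so_far = -5
Position 2 (value 6): max_ending_here = 6, max_so_far = 6
Position 3 (value -20): max_ending_here = -14, max_so_far = 6
Position 4 (value -4): max_ending_here = -4, max_so_far = 6
Position 5 (value 2): max_ending_here = 2, max_so_far = 6
Position 6 (value 6): max_ending_here = 8, max_so_far = 8
Position 7 (value -15): max_ending_here = -7, max_so_far = 8
Position 8 (value 16): max_ending_here = 16, max_so_far = 16
Position 9 (value -4): max_ending_here = 12, max_so_far = 16

Maximum subarray: [16]
Maximum sum: 16

The maximum subarray is [16] with sum 16. This subarray runs from index 8 to index 8.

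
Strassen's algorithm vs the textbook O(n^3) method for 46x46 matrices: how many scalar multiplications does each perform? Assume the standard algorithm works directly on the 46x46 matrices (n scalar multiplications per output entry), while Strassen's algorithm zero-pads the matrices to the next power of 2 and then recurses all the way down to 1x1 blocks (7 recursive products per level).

Matrix multiplication for 46x46 matrices:

Strassen's algorithm requires power-of-2 dimensions. Pad 46x46 to 64x64 (next power of 2).

Standard algorithm: 46^3 = 97336 multiplications
Strassen's algorithm: 7^(log2(64)) = 7^6 = 117649 multiplications
Difference: 97336 - 117649 = -20313 (Strassen uses MORE here due to padding overhead — for small or just-over-power-of-2 n, padding can outweigh the per-level savings)

Standard: 97336 multiplications (46^3). Strassen: 117649 multiplications (7^6, after padding to 64x64). Strassen reduces 8 recursive multiplications to 7 at each level.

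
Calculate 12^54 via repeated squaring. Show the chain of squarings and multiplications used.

Computing 12^54 by squaring (build up from 12^1; each line after the first costs one multiplication):

12^1 = 12
12^2 = (12^1)^2 = 12^2 = 144
12^3 = 12 * 12^2 = 12 * 144 = 1728
12^6 = (12^3)^2 = 1728^2 = 2985984
12^12 = (12^6)^2 = 2985984^2 = 8916100448256
12^13 = 12 * 12^12 = 12 * 8916100448256 = 106993205379072
12^26 = (12^13)^2 = 106993205379072^2 = 11447545997288281555215581184
12^27 = 12 * 12^26 = 12 * 11447545997288281555215581184 = 137370551967459378662586974208
12^54 = (12^27)^2 = 137370551967459378662586974208^2 = 18870668547844457769972080826950345531368943638112857227264

Result: 18870668547844457769972080826950345531368943638112857227264
Multiplications needed: 8 (8 lines after 12^1)

12^54 = 18870668547844457769972080826950345531368943638112857227264. Using exponentiation by squaring, this requires 8 multiplications. The key idea: if the exponent is even, square the half-power; if odd, multiply by the base once.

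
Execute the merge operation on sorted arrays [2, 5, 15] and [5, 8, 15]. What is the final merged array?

Merging process:

Compare 2 vs 5: take 2 from left. Merged: [2]
Compare 5 vs 5: take 5 from left. Merged: [2, 5]
Compare 15 vs 5: take 5 from right. Merged: [2, 5, 5]
Compare 15 vs 8: take 8 from right. Merged: [2, 5, 5, 8]
Compare 15 vs 15: take 15 from left. Merged: [2, 5, 5, 8, 15]
Append remaining from right: [15]. Merged: [2, 5, 5, 8, 15, 15]

Final merged array: [2, 5, 5, 8, 15, 15]
Total comparisons: 5

The merged array is [2, 5, 5, 8, 15, 15], requiring 5 comparisons. The merge step runs in O(n) time where n is the total number of elements.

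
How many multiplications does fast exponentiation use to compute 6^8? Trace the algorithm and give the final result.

Computing 6^8 by squaring (build up from 6^1; each line after the first costs one multiplication):

6^1 = 6
6^2 = (6^1)^2 = 6^2 = 36
6^4 = (6^2)^2 = 36^2 = 1296
6^8 = (6^4)^2 = 1296^2 = 1679616

Result: 1679616
Multiplications needed: 3 (3 lines after 6^1)

6^8 = 1679616. Using exponentiation by squaring, this requires 3 multiplications. The key idea: if the exponent is even, square the half-power; if odd, multiply by the base once.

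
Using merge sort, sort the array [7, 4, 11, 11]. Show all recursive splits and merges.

Merge sort trace:

Split: [7, 4, 11, 11] -> [7, 4] and [11, 11]
  Split: [7, 4] -> [7] and [4]
  Merge: [7] + [4] -> [4, 7]
  Split: [11, 11] -> [11] and [11]
  Merge: [11] + [11] -> [11, 11]
Merge: [4, 7] + [11, 11] -> [4, 7, 11, 11]

Final sorted array: [4, 7, 11, 11]

The merge sort proceeds by recursively splitting the array and merging sorted halves.
After all merges, the sorted array is [4, 7, 11, 11].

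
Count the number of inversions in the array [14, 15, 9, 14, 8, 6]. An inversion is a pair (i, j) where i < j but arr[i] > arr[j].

Finding inversions in [14, 15, 9, 14, 8, 6]:

(0, 2): arr[0]=14 > arr[2]=9
(0, 4): arr[0]=14 > arr[4]=8
(0, 5): arr[0]=14 > arr[5]=6
(1, 2): arr[1]=15 > arr[2]=9
(1, 3): arr[1]=15 > arr[3]=14
(1, 4): arr[1]=15 > arr[4]=8
(1, 5): arr[1]=15 > arr[5]=6
(2, 4): arr[2]=9 > arr[4]=8
(2, 5): arr[2]=9 > arr[5]=6
(3, 4): arr[3]=14 > arr[4]=8
(3, 5): arr[3]=14 > arr[5]=6
(4, 5): arr[4]=8 > arr[5]=6

Total inversions: 12

The array has 12 inversion(s): (0,2), (0,4), (0,5), (1,2), (1,3), (1,4), (1,5), (2,4), (2,5), (3,4), (3,5), (4,5). Each pair (i,j) satisfies i < j and arr[i] > arr[j].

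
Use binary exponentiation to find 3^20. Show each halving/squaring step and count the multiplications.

Computing 3^20 by squaring (build up from 3^1; each line after the first costs one multiplication):

3^1 = 3
3^2 = (3^1)^2 = 3^2 = 9
3^4 = (3^2)^2 = 9^2 = 81
3^5 = 3 * 3^4 = 3 * 81 = 243
3^10 = (3^5)^2 = 243^2 = 59049
3^20 = (3^10)^2 = 59049^2 = 3486784401

Result: 3486784401
Multiplications needed: 5 (5 lines after 3^1)

3^20 = 3486784401. Using exponentiation by squaring, this requires 5 multiplications. The key idea: if the exponent is even, square the half-power; if odd, multiply by the base once.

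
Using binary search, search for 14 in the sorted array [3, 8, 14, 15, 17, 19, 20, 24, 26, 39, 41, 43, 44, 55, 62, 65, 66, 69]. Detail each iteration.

Binary search for 14 in [3, 8, 14, 15, 17, 19, 20, 24, 26, 39, 41, 43, 44, 55, 62, 65, 66, 69]:

lo=0, hi=17, mid=8, arr[mid]=26 -> 26 > 14, search left half
lo=0, hi=7, mid=3, arr[mid]=15 -> 15 > 14, search left half
lo=0, hi=2, mid=1, arr[mid]=8 -> 8 < 14, search right half
lo=2, hi=2, mid=2, arr[mid]=14 -> Found target at index 2!

Binary search finds 14 at index 2 after 4 comparisons. The search repeatedly halves the search space by comparing with the middle element.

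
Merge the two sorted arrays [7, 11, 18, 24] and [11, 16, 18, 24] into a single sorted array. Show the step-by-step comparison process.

Merging process:

Compare 7 vs 11: take 7 from left. Merged: [7]
Compare 11 vs 11: take 11 from left. Merged: [7, 11]
Compare 18 vs 11: take 11 from right. Merged: [7, 11, 11]
Compare 18 vs 16: take 16 from right. Merged: [7, 11, 11, 16]
Compare 18 vs 18: take 18 from left. Merged: [7, 11, 11, 16, 18]
Compare 24 vs 18: take 18 from right. Merged: [7, 11, 11, 16, 18, 18]
Compare 24 vs 24: take 24 from left. Merged: [7, 11, 11, 16, 18, 18, 24]
Append remaining from right: [24]. Merged: [7, 11, 11, 16, 18, 18, 24, 24]

Final merged array: [7, 11, 11, 16, 18, 18, 24, 24]
Total comparisons: 7

The merged array is [7, 11, 11, 16, 18, 18, 24, 24], requiring 7 comparisons. The merge step runs in O(n) time where n is the total number of elements.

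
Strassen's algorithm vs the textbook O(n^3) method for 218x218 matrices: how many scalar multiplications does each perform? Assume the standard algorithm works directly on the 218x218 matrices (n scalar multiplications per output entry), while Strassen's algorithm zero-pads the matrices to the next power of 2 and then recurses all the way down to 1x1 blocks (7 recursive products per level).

Matrix multiplication for 218x218 matrices:

Strassen's algorithm requires power-of-2 dimensions. Pad 218x218 to 256x256 (next power of 2).

Standard algorithm: 218^3 = 10360232 multiplications
Strassen's algorithm: 7^(log2(256)) = 7^8 = 5764801 multiplications
Savings: 10360232 - 5764801 = 4595431 multiplications

Standard: 10360232 multiplications (218^3). Strassen: 5764801 multiplications (7^8, after padding to 256x256). Strassen reduces 8 recursive multiplications to 7 at each level.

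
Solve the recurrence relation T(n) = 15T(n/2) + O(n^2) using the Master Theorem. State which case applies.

Master Theorem for T(n) = 15T(n/2) + O(n^2):

a = 15, b = 2, c = 2
log_b(a) = log_2(15) = 3.9069

Case 1: c = 2 < log_2(15) = 3.9069
T(n) = O(n^(log_2 15))

For T(n) = 15T(n/2) + O(n^2): log_2(15) = 3.9069. This is Case 1 of the Master Theorem (c < log_b(a), work dominated by leaves), giving O(n^(log_2 15)).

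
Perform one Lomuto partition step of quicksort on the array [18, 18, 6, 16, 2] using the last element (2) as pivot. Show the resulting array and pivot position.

Lomuto partition with pivot = 2:

Initial array: [18, 18, 6, 16, 2]

arr[0]=18 > 2: no swap
arr[1]=18 > 2: no swap
arr[2]=6 > 2: no swap
arr[3]=16 > 2: no swap

Place pivot at position 0: [2, 18, 6, 16, 18]
Pivot position: 0

After partitioning with pivot 2, the array becomes [2, 18, 6, 16, 18]. The pivot is placed at index 0. All elements to the left of the pivot are <= 2, and all elements to the right are > 2.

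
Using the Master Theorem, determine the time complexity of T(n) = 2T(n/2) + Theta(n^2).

Master Theorem for T(n) = 2T(n/2) + O(n^2):

a = 2, b = 2, c = 2
log_b(a) = log_2(2) = 1.0000

Case 3: c = 2 > log_2(2) = 1.0000
T(n) = O(n^2) = O(n^2)

For T(n) = 2T(n/2) + O(n^2): log_2(2) = 1.0000. This is Case 3 of the Master Theorem (c > log_b(a), work dominated by root), giving O(n^2).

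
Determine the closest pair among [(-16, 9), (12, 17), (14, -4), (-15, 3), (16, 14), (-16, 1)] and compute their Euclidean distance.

Computing all pairwise distances among 6 points:

d((-16, 9), (12, 17)) = 29.1204
d((-16, 9), (14, -4)) = 32.6956
d((-16, 9), (-15, 3)) = 6.0828
d((-16, 9), (16, 14)) = 32.3883
d((-16, 9), (-16, 1)) = 8.0
d((12, 17), (14, -4)) = 21.095
d((12, 17), (-15, 3)) = 30.4138
d((12, 17), (16, 14)) = 5.0
d((12, 17), (-16, 1)) = 32.249
d((14, -4), (-15, 3)) = 29.8329
d((14, -4), (16, 14)) = 18.1108
d((14, -4), (-16, 1)) = 30.4138
d((-15, 3), (16, 14)) = 32.8938
d((-15, 3), (-16, 1)) = 2.2361 <-- minimum
d((16, 14), (-16, 1)) = 34.5398

Closest pair: (-15, 3) and (-16, 1) with distance 2.2361

The closest pair is (-15, 3) and (-16, 1) with Euclidean distance 2.2361. For 6 points, brute-force pairwise comparison is shown above. For large n, the divide-and-conquer algorithm (sort by x, recurse on halves, check the dividing strip) achieves O(n log n).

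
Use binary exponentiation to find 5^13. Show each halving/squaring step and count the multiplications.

Computing 5^13 by squaring (build up from 5^1; each line after the first costs one multiplication):

5^1 = 5
5^2 = (5^1)^2 = 5^2 = 25
5^3 = 5 * 5^2 = 5 * 25 = 125
5^6 = (5^3)^2 = 125^2 = 15625
5^12 = (5^6)^2 = 15625^2 = 244140625
5^13 = 5 * 5^12 = 5 * 244140625 = 1220703125

Result: 1220703125
Multiplications needed: 5 (5 lines after 5^1)

5^13 = 1220703125. Using exponentiation by squaring, this requires 5 multiplications. The key idea: if the exponent is even, square the half-power; if odd, multiply by the base once.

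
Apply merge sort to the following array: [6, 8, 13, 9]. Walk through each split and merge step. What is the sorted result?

Merge sort trace:

Split: [6, 8, 13, 9] -> [6, 8] and [13, 9]
  Split: [6, 8] -> [6] and [8]
  Merge: [6] + [8] -> [6, 8]
  Split: [13, 9] -> [13] and [9]
  Merge: [13] + [9] -> [9, 13]
Merge: [6, 8] + [9, 13] -> [6, 8, 9, 13]

Final sorted array: [6, 8, 9, 13]

The merge sort proceeds by recursively splitting the array and merging sorted halves.
After all merges, the sorted array is [6, 8, 9, 13].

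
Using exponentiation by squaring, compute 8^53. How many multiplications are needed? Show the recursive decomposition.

Computing 8^53 by squaring (build up from 8^1; each line after the first costs one multiplication):

8^1 = 8
8^2 = (8^1)^2 = 8^2 = 64
8^3 = 8 * 8^2 = 8 * 64 = 512
8^6 = (8^3)^2 = 512^2 = 262144
8^12 = (8^6)^2 = 262144^2 = 68719476736
8^13 = 8 * 8^12 = 8 * 68719476736 = 549755813888
8^26 = (8^13)^2 = 549755813888^2 = 302231454903657293676544
8^52 = (8^26)^2 = 302231454903657293676544^2 = 91343852333181432387730302044767688728495783936
8^53 = 8 * 8^52 = 8 * 91343852333181432387730302044767688728495783936 = 730750818665451459101842416358141509827966271488

Result: 730750818665451459101842416358141509827966271488
Multiplications needed: 8 (8 lines after 8^1)

8^53 = 730750818665451459101842416358141509827966271488. Using exponentiation by squaring, this requires 8 multiplications. The key idea: if the exponent is even, square the half-power; if odd, multiply by the base once.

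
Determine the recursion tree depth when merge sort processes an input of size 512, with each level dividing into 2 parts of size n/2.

For divide and conquer with division factor 2:

Problem sizes at each level:
Level 0: 512
Level 1: 256
Level 2: 128
Level 3: 64
Level 4: 32
Level 5: 16
Level 6: 8
Level 7: 4
Level 8: 2
Level 9: 1

The root is level 0 and the size-1 base case is level 9 (the tree spans levels 0 through 9, i.e. 10 levels counting the root), so the depth is the number of divisions: log_2(512) = 9

The recursion tree depth is log_2(512) = 9. At each level, the problem size is divided by 2, so it takes 9 divisions to reduce to a base case of size 1. The algorithm makes 2 recursive calls at each level.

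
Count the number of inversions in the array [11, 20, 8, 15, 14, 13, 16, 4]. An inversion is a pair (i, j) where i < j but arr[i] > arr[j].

Finding inversions in [11, 20, 8, 15, 14, 13, 16, 4]:

(0, 2): arr[0]=11 > arr[2]=8
(0, 7): arr[0]=11 > arr[7]=4
(1, 2): arr[1]=20 > arr[2]=8
(1, 3): arr[1]=20 > arr[3]=15
(1, 4): arr[1]=20 > arr[4]=14
(1, 5): arr[1]=20 > arr[5]=13
(1, 6): arr[1]=20 > arr[6]=16
(1, 7): arr[1]=20 > arr[7]=4
(2, 7): arr[2]=8 > arr[7]=4
(3, 4): arr[3]=15 > arr[4]=14
(3, 5): arr[3]=15 > arr[5]=13
(3, 7): arr[3]=15 > arr[7]=4
(4, 5): arr[4]=14 > arr[5]=13
(4, 7): arr[4]=14 > arr[7]=4
(5, 7): arr[5]=13 > arr[7]=4
(6, 7): arr[6]=16 > arr[7]=4

Total inversions: 16

The array has 16 inversion(s): (0,2), (0,7), (1,2), (1,3), (1,4), (1,5), (1,6), (1,7), (2,7), (3,4), (3,5), (3,7), (4,5), (4,7), (5,7), (6,7). Each pair (i,j) satisfies i < j and arr[i] > arr[j].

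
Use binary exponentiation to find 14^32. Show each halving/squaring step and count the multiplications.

Computing 14^32 by squaring (build up from 14^1; each line after the first costs one multiplication):

14^1 = 14
14^2 = (14^1)^2 = 14^2 = 196
14^4 = (14^2)^2 = 196^2 = 38416
14^8 = (14^4)^2 = 38416^2 = 1475789056
14^16 = (14^8)^2 = 1475789056^2 = 2177953337809371136
14^32 = (14^16)^2 = 2177953337809371136^2 = 4743480741674980702700443299789930496

Result: 4743480741674980702700443299789930496
Multiplications needed: 5 (5 lines after 14^1)

14^32 = 4743480741674980702700443299789930496. Using exponentiation by squaring, this requires 5 multiplications. The key idea: if the exponent is even, square the half-power; if odd, multiply by the base once.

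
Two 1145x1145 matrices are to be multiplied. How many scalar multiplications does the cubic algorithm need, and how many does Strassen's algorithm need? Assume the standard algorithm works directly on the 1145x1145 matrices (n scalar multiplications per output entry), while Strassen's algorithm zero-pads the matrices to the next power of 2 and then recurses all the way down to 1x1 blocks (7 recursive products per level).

Matrix multiplication for 1145x1145 matrices:

Strassen's algorithm requires power-of-2 dimensions. Pad 1145x1145 to 2048x2048 (next power of 2).

Standard algorithm: 1145^3 = 1501123625 multiplications
Strassen's algorithm: 7^(log2(2048)) = 7^11 = 1977326743 multiplications
Difference: 1501123625 - 1977326743 = -476203118 (Strassen uses MORE here due to padding overhead — for small or just-over-power-of-2 n, padding can outweigh the per-level savings)

Standard: 1501123625 multiplications (1145^3). Strassen: 1977326743 multiplications (7^11, after padding to 2048x2048). Strassen reduces 8 recursive multiplications to 7 at each level.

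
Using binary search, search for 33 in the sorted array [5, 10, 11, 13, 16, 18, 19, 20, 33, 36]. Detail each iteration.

Binary search for 33 in [5, 10, 11, 13, 16, 18, 19, 20, 33, 36]:

lo=0, hi=9, mid=4, arr[mid]=16 -> 16 < 33, search right half
lo=5, hi=9, mid=7, arr[mid]=20 -> 20 < 33, search right half
lo=8, hi=9, mid=8, arr[mid]=33 -> Found target at index 8!

Binary search finds 33 at index 8 after 3 comparisons. The search repeatedly halves the search space by comparing with the middle element.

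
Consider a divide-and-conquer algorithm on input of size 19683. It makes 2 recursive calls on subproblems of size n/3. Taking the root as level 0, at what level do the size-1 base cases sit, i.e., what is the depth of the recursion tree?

For divide and conquer with division factor 3:

Problem sizes at each level:
Level 0: 19683
Level 1: 6561
Level 2: 2187
Level 3: 729
Level 4: 243
Level 5: 81
Level 6: 27
Level 7: 9
Level 8: 3
Level 9: 1

The root is level 0 and the size-1 base case is level 9 (the tree spans levels 0 through 9, i.e. 10 levels counting the root), so the depth is the number of divisions: log_3(19683) = 9

The recursion tree depth is log_3(19683) = 9. At each level, the problem size is divided by 3, so it takes 9 divisions to reduce to a base case of size 1. The algorithm makes 2 recursive calls at each level.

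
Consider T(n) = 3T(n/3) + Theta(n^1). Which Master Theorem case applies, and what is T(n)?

Master Theorem for T(n) = 3T(n/3) + O(n^1):

a = 3, b = 3, c = 1
log_b(a) = log_3(3) = 1.0000

Case 2: c = 1 = log_3(3) = 1.0000
T(n) = O(n^1 log n) = O(n log n)

For T(n) = 3T(n/3) + O(n^1): log_3(3) = 1.0000. This is Case 2 of the Master Theorem (c = log_b(a), equal work at all levels), giving O(n log n).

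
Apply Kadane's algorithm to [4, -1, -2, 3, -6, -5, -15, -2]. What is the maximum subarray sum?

Using Kadane's algorithm on [4, -1, -2, 3, -6, -5, -15, -2]:

Scanning through the array:
Position 1 (value -1): max_ending_here = 3, max_so_far = 4
Position 2 (value -2): max_ending_here = 1, max_so_far = 4
Position 3 (value 3): max_ending_here = 4, max_so_far = 4
Position 4 (value -6): max_ending_here = -2, max_so_far = 4
Position 5 (value -5): max_ending_here = -5, max_so_far = 4
Position 6 (value -15): max_ending_here = -15, max_so_far = 4
Position 7 (value -2): max_ending_here = -2, max_so_far = 4

Maximum subarray: [4]
Maximum sum: 4

The maximum subarray is [4] with sum 4. This subarray runs from index 0 to index 0.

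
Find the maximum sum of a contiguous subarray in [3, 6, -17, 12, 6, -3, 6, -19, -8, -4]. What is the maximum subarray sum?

Using Kadane's algorithm on [3, 6, -17, 12, 6, -3, 6, -19, -8, -4]:

Scanning through the array:
Position 1 (value 6): max_ending_here = 9, max_so_far = 9
Position 2 (value -17): max_ending_here = -8, max_so_far = 9
Position 3 (value 12): max_ending_here = 12, max_so_far = 12
Position 4 (value 6): max_ending_here = 18, max_so_far = 18
Position 5 (value -3): max_ending_here = 15, max_so_far = 18
Position 6 (value 6): max_ending_here = 21, max_so_far = 21
Position 7 (value -19): max_ending_here = 2, max_so_far = 21
Position 8 (value -8): max_ending_here = -6, max_so_far = 21
Position 9 (value -4): max_ending_here = -4, max_so_far = 21

Maximum subarray: [12, 6, -3, 6]
Maximum sum: 21

The maximum subarray is [12, 6, -3, 6] with sum 21. This subarray runs from index 3 to index 6.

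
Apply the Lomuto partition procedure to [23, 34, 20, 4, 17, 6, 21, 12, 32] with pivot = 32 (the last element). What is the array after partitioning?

Lomuto partition with pivot = 32:

Initial array: [23, 34, 20, 4, 17, 6, 21, 12, 32]

arr[0]=23 <= 32: swap with position 0, array becomes [23, 34, 20, 4, 17, 6, 21, 12, 32]
arr[1]=34 > 32: no swap
arr[2]=20 <= 32: swap with position 1, array becomes [23, 20, 34, 4, 17, 6, 21, 12, 32]
arr[3]=4 <= 32: swap with position 2, array becomes [23, 20, 4, 34, 17, 6, 21, 12, 32]
arr[4]=17 <= 32: swap with position 3, array becomes [23, 20, 4, 17, 34, 6, 21, 12, 32]
arr[5]=6 <= 32: swap with position 4, array becomes [23, 20, 4, 17, 6, 34, 21, 12, 32]
arr[6]=21 <= 32: swap with position 5, array becomes [23, 20, 4, 17, 6, 21, 34, 12, 32]
arr[7]=12 <= 32: swap with position 6, array becomes [23, 20, 4, 17, 6, 21, 12, 34, 32]

Place pivot at position 7: [23, 20, 4, 17, 6, 21, 12, 32, 34]
Pivot position: 7

After partitioning with pivot 32, the array becomes [23, 20, 4, 17, 6, 21, 12, 32, 34]. The pivot is placed at index 7. All elements to the left of the pivot are <= 32, and all elements to the right are > 32.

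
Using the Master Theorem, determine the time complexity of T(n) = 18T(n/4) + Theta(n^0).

Master Theorem for T(n) = 18T(n/4) + O(n^0):

a = 18, b = 4, c = 0
log_b(a) = log_4(18) = 2.0850

Case 1: c = 0 < log_4(18) = 2.0850
T(n) = O(n^(log_4 18))

For T(n) = 18T(n/4) + O(n^0): log_4(18) = 2.0850. This is Case 1 of the Master Theorem (c < log_b(a), work dominated by leaves), giving O(n^(log_4 18)).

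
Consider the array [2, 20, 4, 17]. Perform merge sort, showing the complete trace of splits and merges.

Merge sort trace:

Split: [2, 20, 4, 17] -> [2, 20] and [4, 17]
  Split: [2, 20] -> [2] and [20]
  Merge: [2] + [20] -> [2, 20]
  Split: [4, 17] -> [4] and [17]
  Merge: [4] + [17] -> [4, 17]
Merge: [2, 20] + [4, 17] -> [2, 4, 17, 20]

Final sorted array: [2, 4, 17, 20]

The merge sort proceeds by recursively splitting the array and merging sorted halves.
After all merges, the sorted array is [2, 4, 17, 20].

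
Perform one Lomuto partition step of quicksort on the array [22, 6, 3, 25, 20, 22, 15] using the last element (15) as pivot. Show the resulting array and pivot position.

Lomuto partition with pivot = 15:

Initial array: [22, 6, 3, 25, 20, 22, 15]

arr[0]=22 > 15: no swap
arr[1]=6 <= 15: swap with position 0, array becomes [6, 22, 3, 25, 20, 22, 15]
arr[2]=3 <= 15: swap with position 1, array becomes [6, 3, 22, 25, 20, 22, 15]
arr[3]=25 > 15: no swap
arr[4]=20 > 15: no swap
arr[5]=22 > 15: no swap

Place pivot at position 2: [6, 3, 15, 25, 20, 22, 22]
Pivot position: 2

After partitioning with pivot 15, the array becomes [6, 3, 15, 25, 20, 22, 22]. The pivot is placed at index 2. All elements to the left of the pivot are <= 15, and all elements to the right are > 15.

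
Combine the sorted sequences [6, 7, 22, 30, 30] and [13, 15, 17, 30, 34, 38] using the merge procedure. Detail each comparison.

Merging process:

Compare 6 vs 13: take 6 from left. Merged: [6]
Compare 7 vs 13: take 7 from left. Merged: [6, 7]
Compare 22 vs 13: take 13 from right. Merged: [6, 7, 13]
Compare 22 vs 15: take 15 from right. Merged: [6, 7, 13, 15]
Compare 22 vs 17: take 17 from right. Merged: [6, 7, 13, 15, 17]
Compare 22 vs 30: take 22 from left. Merged: [6, 7, 13, 15, 17, 22]
Compare 30 vs 30: take 30 from left. Merged: [6, 7, 13, 15, 17, 22, 30]
Compare 30 vs 30: take 30 from left. Merged: [6, 7, 13, 15, 17, 22, 30, 30]
Append remaining from right: [30, 34, 38]. Merged: [6, 7, 13, 15, 17, 22, 30, 30, 30, 34, 38]

Final merged array: [6, 7, 13, 15, 17, 22, 30, 30, 30, 34, 38]
Total comparisons: 8

The merged array is [6, 7, 13, 15, 17, 22, 30, 30, 30, 34, 38], requiring 8 comparisons. The merge step runs in O(n) time where n is the total number of elements.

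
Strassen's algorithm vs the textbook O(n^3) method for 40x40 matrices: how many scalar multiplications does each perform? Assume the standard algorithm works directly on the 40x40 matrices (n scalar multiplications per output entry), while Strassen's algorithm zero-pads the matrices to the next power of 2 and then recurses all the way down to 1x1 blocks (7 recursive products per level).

Matrix multiplication for 40x40 matrices:

Strassen's algorithm requires power-of-2 dimensions. Pad 40x40 to 64x64 (next power of 2).

Standard algorithm: 40^3 = 64000 multiplications
Strassen's algorithm: 7^(log2(64)) = 7^6 = 117649 multiplications
Difference: 64000 - 117649 = -53649 (Strassen uses MORE here due to padding overhead — for small or just-over-power-of-2 n, padding can outweigh the per-level savings)

Standard: 64000 multiplications (40^3). Strassen: 117649 multiplications (7^6, after padding to 64x64). Strassen reduces 8 recursive multiplications to 7 at each level.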